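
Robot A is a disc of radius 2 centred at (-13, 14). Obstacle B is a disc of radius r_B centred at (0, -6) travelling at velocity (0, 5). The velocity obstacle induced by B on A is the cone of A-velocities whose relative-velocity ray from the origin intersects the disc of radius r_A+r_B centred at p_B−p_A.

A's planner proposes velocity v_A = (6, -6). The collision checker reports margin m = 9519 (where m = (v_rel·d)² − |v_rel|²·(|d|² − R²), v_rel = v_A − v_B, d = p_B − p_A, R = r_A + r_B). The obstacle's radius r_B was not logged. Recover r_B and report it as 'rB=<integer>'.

m = 9519
d = (13, -20);  v_rel = (6, -11),  |v_rel|² = 157
v_rel×d = (6)·(-20) − (-11)·(13) = 23
since m = R²·157 − 23²:  R² = (529 + 9519) / 157 = 64
R = √64 = 8  ⇒  r_B = 8 − 2 = 6

rB=6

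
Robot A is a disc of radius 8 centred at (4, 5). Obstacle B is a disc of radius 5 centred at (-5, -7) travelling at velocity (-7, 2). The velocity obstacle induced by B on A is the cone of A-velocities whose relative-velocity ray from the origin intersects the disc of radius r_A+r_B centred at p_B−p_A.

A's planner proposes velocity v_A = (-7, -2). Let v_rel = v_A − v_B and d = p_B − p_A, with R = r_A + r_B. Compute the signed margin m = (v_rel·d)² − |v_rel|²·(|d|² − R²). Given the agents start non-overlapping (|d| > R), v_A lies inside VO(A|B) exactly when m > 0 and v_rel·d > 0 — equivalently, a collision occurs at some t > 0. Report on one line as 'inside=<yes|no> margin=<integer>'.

d = (-9, -12),  |d|² = 225;  R = 8+5 = 13,  c = 225−13² = 56
v_rel = (0, -4),  |v_rel|² = 16;  v_rel·d = (0)·(-9) + (-4)·(-12) = 48
16·t² − 96·t + 56 = 0  ⇒  m = 48² − 16·56 = 1408
m = 1408 > 0,  v_rel·d = 48 > 0  ⇒  inside

inside=yes margin=1408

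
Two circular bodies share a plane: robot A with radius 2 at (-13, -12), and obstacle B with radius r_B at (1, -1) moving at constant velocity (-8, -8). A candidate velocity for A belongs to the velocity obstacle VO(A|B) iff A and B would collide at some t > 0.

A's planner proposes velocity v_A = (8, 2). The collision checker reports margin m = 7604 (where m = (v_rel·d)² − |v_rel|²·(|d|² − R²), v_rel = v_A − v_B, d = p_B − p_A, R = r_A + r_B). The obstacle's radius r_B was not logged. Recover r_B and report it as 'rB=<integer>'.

m = 7604
d = (14, 11);  v_rel = (16, 10),  |v_rel|² = 356
v_rel×d = (16)·(11) − (10)·(14) = 36
since m = R²·356 − 36²:  R² = (1296 + 7604) / 356 = 25
R = √25 = 5  ⇒  r_B = 5 − 2 = 3

rB=3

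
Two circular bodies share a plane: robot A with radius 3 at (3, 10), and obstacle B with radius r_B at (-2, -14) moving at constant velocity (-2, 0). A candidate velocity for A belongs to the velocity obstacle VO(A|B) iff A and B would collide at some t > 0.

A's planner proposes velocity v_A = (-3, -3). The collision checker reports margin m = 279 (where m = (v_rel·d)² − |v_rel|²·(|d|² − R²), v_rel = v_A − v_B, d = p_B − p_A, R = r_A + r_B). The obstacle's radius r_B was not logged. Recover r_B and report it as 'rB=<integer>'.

m = 279
d = (-5, -24);  v_rel = (-1, -3),  |v_rel|² = 10
v_rel×d = (-1)·(-24) − (-3)·(-5) = 9
since m = R²·10 − 9²:  R² = (81 + 279) / 10 = 36
R = √36 = 6  ⇒  r_B = 6 − 3 = 3

rB=3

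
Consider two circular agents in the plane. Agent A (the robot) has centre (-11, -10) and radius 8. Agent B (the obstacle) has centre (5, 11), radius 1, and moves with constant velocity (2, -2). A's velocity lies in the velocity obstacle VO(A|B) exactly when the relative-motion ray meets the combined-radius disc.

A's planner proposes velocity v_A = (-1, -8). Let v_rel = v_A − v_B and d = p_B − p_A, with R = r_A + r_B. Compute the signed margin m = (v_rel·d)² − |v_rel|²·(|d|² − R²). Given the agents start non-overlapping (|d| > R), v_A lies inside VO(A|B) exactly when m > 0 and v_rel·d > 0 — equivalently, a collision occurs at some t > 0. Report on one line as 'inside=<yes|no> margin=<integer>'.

d = (16, 21),  |d|² = 697;  R = 8+1 = 9,  c = 697−9² = 616
v_rel = (-3, -6),  |v_rel|² = 45;  v_rel·d = (-3)·(16) + (-6)·(21) = -174
45·t² + 348·t + 616 = 0  ⇒  m = (-174)² − 45·616 = 2556
m = 2556 > 0,  v_rel·d = -174 < 0  ⇒  outside

inside=no margin=2556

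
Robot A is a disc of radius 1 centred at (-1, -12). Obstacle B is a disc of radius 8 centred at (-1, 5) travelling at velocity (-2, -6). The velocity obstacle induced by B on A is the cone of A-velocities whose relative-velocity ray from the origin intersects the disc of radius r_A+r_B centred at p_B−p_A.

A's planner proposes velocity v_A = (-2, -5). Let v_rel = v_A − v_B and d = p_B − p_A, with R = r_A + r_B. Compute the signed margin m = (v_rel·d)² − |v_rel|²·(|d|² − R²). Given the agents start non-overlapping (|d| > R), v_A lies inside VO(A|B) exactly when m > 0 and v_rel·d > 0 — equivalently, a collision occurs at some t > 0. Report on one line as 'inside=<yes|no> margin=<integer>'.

d = (0, 17),  |d|² = 289;  R = 1+8 = 9,  c = 289−9² = 208
v_rel = (0, 1),  |v_rel|² = 1;  v_rel·d = (0)·(0) + (1)·(17) = 17
1·t² − 34·t + 208 = 0  ⇒  m = 17² − 1·208 = 81
m = 81 > 0,  v_rel·d = 17 > 0  ⇒  inside

inside=yes margin=81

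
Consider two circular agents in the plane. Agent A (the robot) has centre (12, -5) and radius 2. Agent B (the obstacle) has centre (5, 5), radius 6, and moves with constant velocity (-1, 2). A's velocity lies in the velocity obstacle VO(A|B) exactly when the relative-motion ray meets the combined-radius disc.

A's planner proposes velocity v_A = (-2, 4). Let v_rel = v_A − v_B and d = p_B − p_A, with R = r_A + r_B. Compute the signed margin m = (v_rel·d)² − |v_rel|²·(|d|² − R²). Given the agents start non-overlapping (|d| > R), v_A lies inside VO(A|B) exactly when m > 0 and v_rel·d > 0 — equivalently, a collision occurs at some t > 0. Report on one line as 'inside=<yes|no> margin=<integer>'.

d = (-7, 10),  |d|² = 149;  R = 2+6 = 8,  c = 149−8² = 85
v_rel = (-1, 2),  |v_rel|² = 5;  v_rel·d = (-1)·(-7) + (2)·(10) = 27
5·t² − 54·t + 85 = 0  ⇒  m = 27² − 5·85 = 304
m = 304 > 0,  v_rel·d = 27 > 0  ⇒  inside

inside=yes margin=304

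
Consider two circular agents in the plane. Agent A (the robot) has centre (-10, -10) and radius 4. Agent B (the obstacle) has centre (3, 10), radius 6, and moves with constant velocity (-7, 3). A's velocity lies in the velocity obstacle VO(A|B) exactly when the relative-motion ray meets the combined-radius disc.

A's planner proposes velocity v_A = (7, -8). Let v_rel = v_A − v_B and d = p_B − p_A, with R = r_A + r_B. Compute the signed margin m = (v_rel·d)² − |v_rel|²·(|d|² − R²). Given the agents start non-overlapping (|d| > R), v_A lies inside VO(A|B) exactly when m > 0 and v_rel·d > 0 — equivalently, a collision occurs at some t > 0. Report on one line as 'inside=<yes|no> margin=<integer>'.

d = (13, 20),  |d|² = 569;  R = 4+6 = 10,  c = 569−10² = 469
v_rel = (14, -11),  |v_rel|² = 317;  v_rel·d = (14)·(13) + (-11)·(20) = -38
317·t² + 76·t + 469 = 0  ⇒  m = (-38)² − 317·469 = -147229
m = -147229 < 0,  v_rel·d = -38 < 0  ⇒  outside

inside=no margin=-147229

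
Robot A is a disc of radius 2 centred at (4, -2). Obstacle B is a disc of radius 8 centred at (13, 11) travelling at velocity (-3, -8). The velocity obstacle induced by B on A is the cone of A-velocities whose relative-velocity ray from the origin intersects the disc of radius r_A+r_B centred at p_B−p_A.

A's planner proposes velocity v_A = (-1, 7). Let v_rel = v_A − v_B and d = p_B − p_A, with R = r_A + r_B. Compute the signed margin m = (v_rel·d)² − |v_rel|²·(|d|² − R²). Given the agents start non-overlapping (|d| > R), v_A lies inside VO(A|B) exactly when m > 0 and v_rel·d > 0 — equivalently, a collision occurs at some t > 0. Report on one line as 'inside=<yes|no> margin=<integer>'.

d = (9, 13),  |d|² = 250;  R = 2+8 = 10,  c = 250−10² = 150
v_rel = (2, 15),  |v_rel|² = 229;  v_rel·d = (2)·(9) + (15)·(13) = 213
229·t² − 426·t + 150 = 0  ⇒  m = 213² − 229·150 = 11019
m = 11019 > 0,  v_rel·d = 213 > 0  ⇒  inside

inside=yes margin=11019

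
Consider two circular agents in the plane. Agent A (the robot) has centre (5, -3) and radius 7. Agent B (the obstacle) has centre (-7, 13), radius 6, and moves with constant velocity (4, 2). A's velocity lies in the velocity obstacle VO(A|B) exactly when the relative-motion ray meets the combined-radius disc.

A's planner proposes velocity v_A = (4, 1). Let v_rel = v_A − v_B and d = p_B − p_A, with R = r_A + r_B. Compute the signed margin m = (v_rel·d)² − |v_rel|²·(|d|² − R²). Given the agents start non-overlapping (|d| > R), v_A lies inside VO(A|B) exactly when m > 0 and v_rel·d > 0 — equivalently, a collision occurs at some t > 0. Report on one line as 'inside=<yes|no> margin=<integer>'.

d = (-12, 16),  |d|² = 400;  R = 7+6 = 13,  c = 400−13² = 231
v_rel = (0, -1),  |v_rel|² = 1;  v_rel·d = (0)·(-12) + (-1)·(16) = -16
1·t² + 32·t + 231 = 0  ⇒  m = (-16)² − 1·231 = 25
m = 25 > 0,  v_rel·d = -16 < 0  ⇒  outside

inside=no margin=25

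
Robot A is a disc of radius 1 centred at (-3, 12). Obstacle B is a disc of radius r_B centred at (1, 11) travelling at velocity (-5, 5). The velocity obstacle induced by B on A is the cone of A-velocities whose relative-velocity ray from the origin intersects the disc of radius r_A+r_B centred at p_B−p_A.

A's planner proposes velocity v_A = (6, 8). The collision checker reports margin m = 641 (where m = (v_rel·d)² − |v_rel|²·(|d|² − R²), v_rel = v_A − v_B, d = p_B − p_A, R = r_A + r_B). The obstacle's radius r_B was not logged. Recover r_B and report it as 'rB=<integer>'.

m = 641
d = (4, -1);  v_rel = (11, 3),  |v_rel|² = 130
v_rel×d = (11)·(-1) − (3)·(4) = -23
since m = R²·130 − (-23)²:  R² = (529 + 641) / 130 = 9
R = √9 = 3  ⇒  r_B = 3 − 1 = 2

rB=2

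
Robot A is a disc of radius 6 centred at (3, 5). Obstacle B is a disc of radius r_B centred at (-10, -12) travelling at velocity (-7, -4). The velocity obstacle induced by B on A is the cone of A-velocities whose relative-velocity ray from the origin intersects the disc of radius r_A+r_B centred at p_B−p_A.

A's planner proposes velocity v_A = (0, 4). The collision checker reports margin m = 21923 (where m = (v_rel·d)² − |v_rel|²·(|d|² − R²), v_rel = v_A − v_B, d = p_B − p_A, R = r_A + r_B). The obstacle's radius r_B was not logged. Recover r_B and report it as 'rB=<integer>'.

m = 21923
d = (-13, -17);  v_rel = (7, 8),  |v_rel|² = 113
v_rel×d = (7)·(-17) − (8)·(-13) = -15
since m = R²·113 − (-15)²:  R² = (225 + 21923) / 113 = 196
R = √196 = 14  ⇒  r_B = 14 − 6 = 8

rB=8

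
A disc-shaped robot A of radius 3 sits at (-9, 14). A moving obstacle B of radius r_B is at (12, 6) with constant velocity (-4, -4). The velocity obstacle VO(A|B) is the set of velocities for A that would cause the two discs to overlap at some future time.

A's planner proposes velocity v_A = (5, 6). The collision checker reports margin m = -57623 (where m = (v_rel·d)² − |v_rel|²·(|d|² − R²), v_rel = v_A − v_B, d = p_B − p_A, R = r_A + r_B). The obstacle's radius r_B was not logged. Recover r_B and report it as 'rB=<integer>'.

m = -57623
d = (21, -8);  v_rel = (9, 10),  |v_rel|² = 181
v_rel×d = (9)·(-8) − (10)·(21) = -282
since m = R²·181 − (-282)²:  R² = (79524 + -57623) / 181 = 121
R = √121 = 11  ⇒  r_B = 11 − 3 = 8

rB=8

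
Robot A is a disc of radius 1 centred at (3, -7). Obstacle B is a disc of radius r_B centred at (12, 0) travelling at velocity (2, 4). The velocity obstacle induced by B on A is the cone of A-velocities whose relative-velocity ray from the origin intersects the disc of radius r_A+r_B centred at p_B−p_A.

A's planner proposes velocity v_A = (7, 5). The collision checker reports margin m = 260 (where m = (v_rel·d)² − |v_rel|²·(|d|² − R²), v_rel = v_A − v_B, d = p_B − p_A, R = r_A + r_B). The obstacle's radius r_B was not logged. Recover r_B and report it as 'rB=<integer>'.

m = 260
d = (9, 7);  v_rel = (5, 1),  |v_rel|² = 26
v_rel×d = (5)·(7) − (1)·(9) = 26
since m = R²·26 − 26²:  R² = (676 + 260) / 26 = 36
R = √36 = 6  ⇒  r_B = 6 − 1 = 5

rB=5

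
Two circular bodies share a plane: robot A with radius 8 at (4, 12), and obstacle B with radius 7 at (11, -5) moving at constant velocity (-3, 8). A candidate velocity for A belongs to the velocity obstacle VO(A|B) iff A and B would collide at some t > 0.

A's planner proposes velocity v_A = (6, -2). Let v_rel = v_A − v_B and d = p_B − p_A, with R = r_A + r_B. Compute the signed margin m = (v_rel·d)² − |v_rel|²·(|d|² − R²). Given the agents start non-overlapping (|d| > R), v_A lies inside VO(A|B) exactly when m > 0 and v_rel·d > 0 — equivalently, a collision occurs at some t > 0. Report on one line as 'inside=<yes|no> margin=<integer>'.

d = (7, -17),  |d|² = 338;  R = 8+7 = 15,  c = 338−15² = 113
v_rel = (9, -10),  |v_rel|² = 181;  v_rel·d = (9)·(7) + (-10)·(-17) = 233
181·t² − 466·t + 113 = 0  ⇒  m = 233² − 181·113 = 33836
m = 33836 > 0,  v_rel·d = 233 > 0  ⇒  inside

inside=yes margin=33836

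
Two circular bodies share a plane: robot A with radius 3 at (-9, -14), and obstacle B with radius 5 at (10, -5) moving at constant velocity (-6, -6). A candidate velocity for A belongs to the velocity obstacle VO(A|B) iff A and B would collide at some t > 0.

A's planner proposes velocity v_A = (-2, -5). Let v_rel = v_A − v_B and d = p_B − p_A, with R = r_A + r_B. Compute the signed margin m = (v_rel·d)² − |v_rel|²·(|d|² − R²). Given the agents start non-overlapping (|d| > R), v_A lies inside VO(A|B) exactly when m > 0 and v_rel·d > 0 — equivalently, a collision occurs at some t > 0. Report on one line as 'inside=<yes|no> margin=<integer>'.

d = (19, 9),  |d|² = 442;  R = 3+5 = 8,  c = 442−8² = 378
v_rel = (4, 1),  |v_rel|² = 17;  v_rel·d = (4)·(19) + (1)·(9) = 85
17·t² − 170·t + 378 = 0  ⇒  m = 85² − 17·378 = 799
m = 799 > 0,  v_rel·d = 85 > 0  ⇒  inside

inside=yes margin=799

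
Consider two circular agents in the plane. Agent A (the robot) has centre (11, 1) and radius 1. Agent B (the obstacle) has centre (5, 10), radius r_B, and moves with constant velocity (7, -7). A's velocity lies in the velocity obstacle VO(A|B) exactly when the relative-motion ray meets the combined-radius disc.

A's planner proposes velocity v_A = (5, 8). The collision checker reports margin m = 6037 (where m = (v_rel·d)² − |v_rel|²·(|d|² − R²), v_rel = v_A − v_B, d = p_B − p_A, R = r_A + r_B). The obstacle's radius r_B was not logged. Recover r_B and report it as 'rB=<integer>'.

m = 6037
d = (-6, 9);  v_rel = (-2, 15),  |v_rel|² = 229
v_rel×d = (-2)·(9) − (15)·(-6) = 72
since m = R²·229 − 72²:  R² = (5184 + 6037) / 229 = 49
R = √49 = 7  ⇒  r_B = 7 − 1 = 6

rB=6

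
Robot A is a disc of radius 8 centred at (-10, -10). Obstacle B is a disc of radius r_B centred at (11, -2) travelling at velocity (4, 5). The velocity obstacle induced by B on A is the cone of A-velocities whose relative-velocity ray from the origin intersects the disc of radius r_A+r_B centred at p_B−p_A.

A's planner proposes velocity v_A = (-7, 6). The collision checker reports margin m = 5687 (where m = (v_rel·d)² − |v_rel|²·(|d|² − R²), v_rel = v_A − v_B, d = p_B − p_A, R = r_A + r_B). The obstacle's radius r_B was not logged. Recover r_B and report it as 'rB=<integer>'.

m = 5687
d = (21, 8);  v_rel = (-11, 1),  |v_rel|² = 122
v_rel×d = (-11)·(8) − (1)·(21) = -109
since m = R²·122 − (-109)²:  R² = (11881 + 5687) / 122 = 144
R = √144 = 12  ⇒  r_B = 12 − 8 = 4

rB=4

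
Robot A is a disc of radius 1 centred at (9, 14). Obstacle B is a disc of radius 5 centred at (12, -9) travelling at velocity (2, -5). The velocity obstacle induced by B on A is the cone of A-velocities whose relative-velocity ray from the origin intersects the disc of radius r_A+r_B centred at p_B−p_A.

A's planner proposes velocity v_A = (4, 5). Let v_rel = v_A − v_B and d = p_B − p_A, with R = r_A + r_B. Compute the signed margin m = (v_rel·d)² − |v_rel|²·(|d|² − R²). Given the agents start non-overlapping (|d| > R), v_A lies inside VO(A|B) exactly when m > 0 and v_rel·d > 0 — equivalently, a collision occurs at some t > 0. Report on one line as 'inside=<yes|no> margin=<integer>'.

d = (3, -23),  |d|² = 538;  R = 1+5 = 6,  c = 538−6² = 502
v_rel = (2, 10),  |v_rel|² = 104;  v_rel·d = (2)·(3) + (10)·(-23) = -224
104·t² + 448·t + 502 = 0  ⇒  m = (-224)² − 104·502 = -2032
m = -2032 < 0,  v_rel·d = -224 < 0  ⇒  outside

inside=no margin=-2032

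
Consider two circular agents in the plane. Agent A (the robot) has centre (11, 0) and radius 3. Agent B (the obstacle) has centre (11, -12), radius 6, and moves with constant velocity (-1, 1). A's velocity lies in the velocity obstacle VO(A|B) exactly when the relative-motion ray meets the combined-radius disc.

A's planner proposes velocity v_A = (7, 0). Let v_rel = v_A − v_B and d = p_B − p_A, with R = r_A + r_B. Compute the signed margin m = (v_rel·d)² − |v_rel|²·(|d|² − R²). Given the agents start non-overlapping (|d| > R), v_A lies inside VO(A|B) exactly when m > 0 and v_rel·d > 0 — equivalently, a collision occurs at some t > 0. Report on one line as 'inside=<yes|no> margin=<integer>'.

d = (0, -12),  |d|² = 144;  R = 3+6 = 9,  c = 144−9² = 63
v_rel = (8, -1),  |v_rel|² = 65;  v_rel·d = (8)·(0) + (-1)·(-12) = 12
65·t² − 24·t + 63 = 0  ⇒  m = 12² − 65·63 = -3951
m = -3951 < 0,  v_rel·d = 12 > 0  ⇒  outside

inside=no margin=-3951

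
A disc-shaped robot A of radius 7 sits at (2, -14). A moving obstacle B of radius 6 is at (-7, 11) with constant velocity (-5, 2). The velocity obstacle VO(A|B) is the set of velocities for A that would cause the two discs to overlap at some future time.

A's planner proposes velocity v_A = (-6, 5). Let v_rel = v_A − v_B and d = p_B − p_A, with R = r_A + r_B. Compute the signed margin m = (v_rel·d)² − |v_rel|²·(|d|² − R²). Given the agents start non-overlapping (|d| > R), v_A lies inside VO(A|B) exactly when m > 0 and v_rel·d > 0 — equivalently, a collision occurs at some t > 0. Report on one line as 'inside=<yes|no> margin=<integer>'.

d = (-9, 25),  |d|² = 706;  R = 7+6 = 13,  c = 706−13² = 537
v_rel = (-1, 3),  |v_rel|² = 10;  v_rel·d = (-1)·(-9) + (3)·(25) = 84
10·t² − 168·t + 537 = 0  ⇒  m = 84² − 10·537 = 1686
m = 1686 > 0,  v_rel·d = 84 > 0  ⇒  inside

inside=yes margin=1686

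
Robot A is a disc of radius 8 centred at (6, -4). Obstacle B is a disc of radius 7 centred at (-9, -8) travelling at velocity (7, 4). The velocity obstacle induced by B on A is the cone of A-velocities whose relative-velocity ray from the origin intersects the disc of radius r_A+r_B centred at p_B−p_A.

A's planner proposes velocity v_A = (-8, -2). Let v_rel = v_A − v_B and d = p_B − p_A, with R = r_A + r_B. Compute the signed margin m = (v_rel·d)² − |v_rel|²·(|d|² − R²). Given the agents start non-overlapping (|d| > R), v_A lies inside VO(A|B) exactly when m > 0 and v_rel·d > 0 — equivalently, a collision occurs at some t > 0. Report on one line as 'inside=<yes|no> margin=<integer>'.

d = (-15, -4),  |d|² = 241;  R = 8+7 = 15,  c = 241−15² = 16
v_rel = (-15, -6),  |v_rel|² = 261;  v_rel·d = (-15)·(-15) + (-6)·(-4) = 249
261·t² − 498·t + 16 = 0  ⇒  m = 249² − 261·16 = 57825
m = 57825 > 0,  v_rel·d = 249 > 0  ⇒  inside

inside=yes margin=57825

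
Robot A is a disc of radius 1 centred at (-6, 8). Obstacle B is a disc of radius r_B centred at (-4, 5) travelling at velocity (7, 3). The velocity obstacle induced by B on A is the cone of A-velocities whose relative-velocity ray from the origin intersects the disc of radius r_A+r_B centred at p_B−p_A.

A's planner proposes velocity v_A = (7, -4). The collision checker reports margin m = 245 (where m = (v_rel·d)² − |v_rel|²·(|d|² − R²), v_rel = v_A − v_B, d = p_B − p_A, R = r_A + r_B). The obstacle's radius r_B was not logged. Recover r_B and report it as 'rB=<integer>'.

m = 245
d = (2, -3);  v_rel = (0, -7),  |v_rel|² = 49
v_rel×d = (0)·(-3) − (-7)·(2) = 14
since m = R²·49 − 14²:  R² = (196 + 245) / 49 = 9
R = √9 = 3  ⇒  r_B = 3 − 1 = 2

rB=2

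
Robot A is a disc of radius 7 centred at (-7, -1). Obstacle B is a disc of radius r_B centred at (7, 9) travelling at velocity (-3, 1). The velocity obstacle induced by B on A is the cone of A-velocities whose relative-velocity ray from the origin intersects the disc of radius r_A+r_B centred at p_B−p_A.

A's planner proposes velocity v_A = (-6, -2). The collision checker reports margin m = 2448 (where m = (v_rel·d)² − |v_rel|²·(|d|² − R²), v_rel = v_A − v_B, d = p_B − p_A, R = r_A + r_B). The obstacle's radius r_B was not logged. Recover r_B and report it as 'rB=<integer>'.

m = 2448
d = (14, 10);  v_rel = (-3, -3),  |v_rel|² = 18
v_rel×d = (-3)·(10) − (-3)·(14) = 12
since m = R²·18 − 12²:  R² = (144 + 2448) / 18 = 144
R = √144 = 12  ⇒  r_B = 12 − 7 = 5

rB=5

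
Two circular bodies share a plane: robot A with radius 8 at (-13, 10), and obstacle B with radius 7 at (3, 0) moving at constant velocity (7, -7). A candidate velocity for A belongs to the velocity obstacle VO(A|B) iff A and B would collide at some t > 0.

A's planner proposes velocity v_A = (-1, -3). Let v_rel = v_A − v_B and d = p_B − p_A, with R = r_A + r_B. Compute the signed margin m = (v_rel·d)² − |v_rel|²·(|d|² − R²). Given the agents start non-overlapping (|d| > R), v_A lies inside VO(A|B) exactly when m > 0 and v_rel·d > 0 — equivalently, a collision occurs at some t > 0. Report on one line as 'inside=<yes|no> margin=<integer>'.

d = (16, -10),  |d|² = 356;  R = 8+7 = 15,  c = 356−15² = 131
v_rel = (-8, 4),  |v_rel|² = 80;  v_rel·d = (-8)·(16) + (4)·(-10) = -168
80·t² + 336·t + 131 = 0  ⇒  m = (-168)² − 80·131 = 17744
m = 17744 > 0,  v_rel·d = -168 < 0  ⇒  outside

inside=no margin=17744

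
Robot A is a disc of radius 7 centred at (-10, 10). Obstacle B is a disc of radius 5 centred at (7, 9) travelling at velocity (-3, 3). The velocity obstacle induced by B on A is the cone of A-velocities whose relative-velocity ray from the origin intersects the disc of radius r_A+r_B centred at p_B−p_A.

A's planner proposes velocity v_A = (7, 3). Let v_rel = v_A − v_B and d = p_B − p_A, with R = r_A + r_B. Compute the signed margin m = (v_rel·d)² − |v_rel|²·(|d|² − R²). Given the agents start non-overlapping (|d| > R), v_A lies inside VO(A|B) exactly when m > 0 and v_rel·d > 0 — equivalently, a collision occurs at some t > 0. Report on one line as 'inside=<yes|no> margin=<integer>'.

d = (17, -1),  |d|² = 290;  R = 7+5 = 12,  c = 290−12² = 146
v_rel = (10, 0),  |v_rel|² = 100;  v_rel·d = (10)·(17) + (0)·(-1) = 170
100·t² − 340·t + 146 = 0  ⇒  m = 170² − 100·146 = 14300
m = 14300 > 0,  v_rel·d = 170 > 0  ⇒  inside

inside=yes margin=14300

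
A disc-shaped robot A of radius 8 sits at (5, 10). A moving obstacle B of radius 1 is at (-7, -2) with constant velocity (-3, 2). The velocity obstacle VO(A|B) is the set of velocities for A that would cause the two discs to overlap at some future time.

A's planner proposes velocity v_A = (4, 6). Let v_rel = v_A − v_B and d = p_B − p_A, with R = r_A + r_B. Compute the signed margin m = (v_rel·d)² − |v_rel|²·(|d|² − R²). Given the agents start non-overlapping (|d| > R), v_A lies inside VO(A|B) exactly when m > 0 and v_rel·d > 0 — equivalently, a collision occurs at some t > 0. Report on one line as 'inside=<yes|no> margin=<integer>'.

d = (-12, -12),  |d|² = 288;  R = 8+1 = 9,  c = 288−9² = 207
v_rel = (7, 4),  |v_rel|² = 65;  v_rel·d = (7)·(-12) + (4)·(-12) = -132
65·t² + 264·t + 207 = 0  ⇒  m = (-132)² − 65·207 = 3969
m = 3969 > 0,  v_rel·d = -132 < 0  ⇒  outside

inside=no margin=3969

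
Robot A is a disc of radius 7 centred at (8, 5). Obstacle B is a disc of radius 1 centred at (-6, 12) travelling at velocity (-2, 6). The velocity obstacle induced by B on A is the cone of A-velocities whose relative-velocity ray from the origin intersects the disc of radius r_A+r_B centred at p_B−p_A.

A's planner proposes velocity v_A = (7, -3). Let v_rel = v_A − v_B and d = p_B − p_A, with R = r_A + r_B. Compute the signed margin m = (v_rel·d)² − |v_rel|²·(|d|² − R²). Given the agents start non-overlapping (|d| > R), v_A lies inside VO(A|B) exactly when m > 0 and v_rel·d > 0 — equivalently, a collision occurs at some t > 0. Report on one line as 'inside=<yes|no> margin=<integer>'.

d = (-14, 7),  |d|² = 245;  R = 7+1 = 8,  c = 245−8² = 181
v_rel = (9, -9),  |v_rel|² = 162;  v_rel·d = (9)·(-14) + (-9)·(7) = -189
162·t² + 378·t + 181 = 0  ⇒  m = (-189)² − 162·181 = 6399
m = 6399 > 0,  v_rel·d = -189 < 0  ⇒  outside

inside=no margin=6399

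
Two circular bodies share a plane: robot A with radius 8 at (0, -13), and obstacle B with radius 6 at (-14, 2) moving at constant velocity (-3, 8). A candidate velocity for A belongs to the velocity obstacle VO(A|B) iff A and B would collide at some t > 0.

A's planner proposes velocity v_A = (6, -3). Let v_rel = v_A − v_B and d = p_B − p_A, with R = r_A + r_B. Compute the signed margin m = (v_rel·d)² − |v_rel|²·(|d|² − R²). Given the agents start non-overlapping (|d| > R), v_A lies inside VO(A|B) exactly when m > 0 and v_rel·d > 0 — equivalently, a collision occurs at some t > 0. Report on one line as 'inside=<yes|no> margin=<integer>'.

d = (-14, 15),  |d|² = 421;  R = 8+6 = 14,  c = 421−14² = 225
v_rel = (9, -11),  |v_rel|² = 202;  v_rel·d = (9)·(-14) + (-11)·(15) = -291
202·t² + 582·t + 225 = 0  ⇒  m = (-291)² − 202·225 = 39231
m = 39231 > 0,  v_rel·d = -291 < 0  ⇒  outside

inside=no margin=39231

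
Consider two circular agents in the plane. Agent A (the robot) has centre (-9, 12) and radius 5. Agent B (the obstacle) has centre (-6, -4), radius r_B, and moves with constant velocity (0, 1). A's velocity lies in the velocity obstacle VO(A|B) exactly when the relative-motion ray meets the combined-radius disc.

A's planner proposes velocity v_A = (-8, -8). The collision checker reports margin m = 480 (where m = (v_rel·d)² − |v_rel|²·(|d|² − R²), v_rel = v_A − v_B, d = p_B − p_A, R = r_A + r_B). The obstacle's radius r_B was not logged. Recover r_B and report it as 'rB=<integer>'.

m = 480
d = (3, -16);  v_rel = (-8, -9),  |v_rel|² = 145
v_rel×d = (-8)·(-16) − (-9)·(3) = 155
since m = R²·145 − 155²:  R² = (24025 + 480) / 145 = 169
R = √169 = 13  ⇒  r_B = 13 − 5 = 8

rB=8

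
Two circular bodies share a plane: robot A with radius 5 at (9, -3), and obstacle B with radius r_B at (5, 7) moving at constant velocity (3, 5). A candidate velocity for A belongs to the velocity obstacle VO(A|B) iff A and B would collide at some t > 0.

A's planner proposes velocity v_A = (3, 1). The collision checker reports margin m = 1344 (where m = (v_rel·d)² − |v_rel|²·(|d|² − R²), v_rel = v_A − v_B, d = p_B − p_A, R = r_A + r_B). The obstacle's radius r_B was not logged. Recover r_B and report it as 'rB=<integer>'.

m = 1344
d = (-4, 10);  v_rel = (0, -4),  |v_rel|² = 16
v_rel×d = (0)·(10) − (-4)·(-4) = -16
since m = R²·16 − (-16)²:  R² = (256 + 1344) / 16 = 100
R = √100 = 10  ⇒  r_B = 10 − 5 = 5

rB=5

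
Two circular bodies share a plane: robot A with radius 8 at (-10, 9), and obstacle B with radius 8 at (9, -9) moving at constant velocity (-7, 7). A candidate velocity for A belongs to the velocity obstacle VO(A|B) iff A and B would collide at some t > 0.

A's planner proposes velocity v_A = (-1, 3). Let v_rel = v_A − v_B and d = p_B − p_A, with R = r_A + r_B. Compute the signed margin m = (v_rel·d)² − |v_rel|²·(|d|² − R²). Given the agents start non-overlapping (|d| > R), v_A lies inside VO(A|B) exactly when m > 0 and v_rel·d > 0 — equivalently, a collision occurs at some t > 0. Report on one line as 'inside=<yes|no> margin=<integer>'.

d = (19, -18),  |d|² = 685;  R = 8+8 = 16,  c = 685−16² = 429
v_rel = (6, -4),  |v_rel|² = 52;  v_rel·d = (6)·(19) + (-4)·(-18) = 186
52·t² − 372·t + 429 = 0  ⇒  m = 186² − 52·429 = 12288
m = 12288 > 0,  v_rel·d = 186 > 0  ⇒  inside

inside=yes margin=12288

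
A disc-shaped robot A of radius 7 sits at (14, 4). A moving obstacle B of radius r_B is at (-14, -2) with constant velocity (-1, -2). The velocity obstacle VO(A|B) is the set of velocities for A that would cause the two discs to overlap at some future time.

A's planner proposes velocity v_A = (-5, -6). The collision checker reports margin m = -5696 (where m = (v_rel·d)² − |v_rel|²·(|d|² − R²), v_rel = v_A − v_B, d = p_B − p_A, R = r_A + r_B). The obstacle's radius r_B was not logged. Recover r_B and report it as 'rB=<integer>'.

m = -5696
d = (-28, -6);  v_rel = (-4, -4),  |v_rel|² = 32
v_rel×d = (-4)·(-6) − (-4)·(-28) = -88
since m = R²·32 − (-88)²:  R² = (7744 + -5696) / 32 = 64
R = √64 = 8  ⇒  r_B = 8 − 7 = 1

rB=1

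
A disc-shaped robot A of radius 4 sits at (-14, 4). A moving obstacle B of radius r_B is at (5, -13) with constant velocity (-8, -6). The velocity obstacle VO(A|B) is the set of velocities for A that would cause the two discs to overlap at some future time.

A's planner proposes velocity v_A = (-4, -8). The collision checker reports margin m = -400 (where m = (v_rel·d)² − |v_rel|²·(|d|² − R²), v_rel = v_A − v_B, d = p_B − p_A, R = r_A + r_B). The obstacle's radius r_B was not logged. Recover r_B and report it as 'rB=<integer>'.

m = -400
d = (19, -17);  v_rel = (4, -2),  |v_rel|² = 20
v_rel×d = (4)·(-17) − (-2)·(19) = -30
since m = R²·20 − (-30)²:  R² = (900 + -400) / 20 = 25
R = √25 = 5  ⇒  r_B = 5 − 4 = 1

rB=1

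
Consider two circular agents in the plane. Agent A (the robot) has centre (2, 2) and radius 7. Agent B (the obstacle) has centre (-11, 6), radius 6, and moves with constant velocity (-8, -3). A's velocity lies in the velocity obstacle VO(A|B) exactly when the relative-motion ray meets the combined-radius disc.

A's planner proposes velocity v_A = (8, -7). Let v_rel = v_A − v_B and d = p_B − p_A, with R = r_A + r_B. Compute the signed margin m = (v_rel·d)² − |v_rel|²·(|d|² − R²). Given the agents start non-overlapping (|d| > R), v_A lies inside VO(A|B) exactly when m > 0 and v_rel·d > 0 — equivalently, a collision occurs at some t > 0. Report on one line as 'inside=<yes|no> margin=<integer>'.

d = (-13, 4),  |d|² = 185;  R = 7+6 = 13,  c = 185−13² = 16
v_rel = (16, -4),  |v_rel|² = 272;  v_rel·d = (16)·(-13) + (-4)·(4) = -224
272·t² + 448·t + 16 = 0  ⇒  m = (-224)² − 272·16 = 45824
m = 45824 > 0,  v_rel·d = -224 < 0  ⇒  outside

inside=no margin=45824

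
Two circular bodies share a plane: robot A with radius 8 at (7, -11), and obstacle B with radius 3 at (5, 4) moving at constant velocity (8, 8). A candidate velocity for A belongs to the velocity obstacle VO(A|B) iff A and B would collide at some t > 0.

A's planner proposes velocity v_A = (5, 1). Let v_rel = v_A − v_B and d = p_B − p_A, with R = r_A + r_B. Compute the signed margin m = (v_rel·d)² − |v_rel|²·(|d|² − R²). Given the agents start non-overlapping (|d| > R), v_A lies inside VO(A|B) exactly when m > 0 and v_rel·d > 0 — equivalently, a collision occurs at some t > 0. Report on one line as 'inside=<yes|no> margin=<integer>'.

d = (-2, 15),  |d|² = 229;  R = 8+3 = 11,  c = 229−11² = 108
v_rel = (-3, -7),  |v_rel|² = 58;  v_rel·d = (-3)·(-2) + (-7)·(15) = -99
58·t² + 198·t + 108 = 0  ⇒  m = (-99)² − 58·108 = 3537
m = 3537 > 0,  v_rel·d = -99 < 0  ⇒  outside

inside=no margin=3537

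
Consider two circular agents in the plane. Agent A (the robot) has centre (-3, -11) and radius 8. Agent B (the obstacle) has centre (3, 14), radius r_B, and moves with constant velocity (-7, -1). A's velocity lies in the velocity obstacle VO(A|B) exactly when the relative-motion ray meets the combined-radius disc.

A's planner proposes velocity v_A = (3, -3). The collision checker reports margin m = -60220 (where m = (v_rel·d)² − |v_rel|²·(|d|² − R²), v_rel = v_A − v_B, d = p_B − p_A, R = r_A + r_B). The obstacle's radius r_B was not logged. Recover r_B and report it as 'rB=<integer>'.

m = -60220
d = (6, 25);  v_rel = (10, -2),  |v_rel|² = 104
v_rel×d = (10)·(25) − (-2)·(6) = 262
since m = R²·104 − 262²:  R² = (68644 + -60220) / 104 = 81
R = √81 = 9  ⇒  r_B = 9 − 8 = 1

rB=1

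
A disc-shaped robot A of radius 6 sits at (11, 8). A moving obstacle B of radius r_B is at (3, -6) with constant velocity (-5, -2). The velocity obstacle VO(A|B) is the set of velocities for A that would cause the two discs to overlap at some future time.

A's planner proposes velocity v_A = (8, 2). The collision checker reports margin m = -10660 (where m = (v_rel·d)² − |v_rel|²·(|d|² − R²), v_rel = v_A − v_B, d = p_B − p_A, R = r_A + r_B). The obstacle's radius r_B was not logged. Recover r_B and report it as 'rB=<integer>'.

m = -10660
d = (-8, -14);  v_rel = (13, 4),  |v_rel|² = 185
v_rel×d = (13)·(-14) − (4)·(-8) = -150
since m = R²·185 − (-150)²:  R² = (22500 + -10660) / 185 = 64
R = √64 = 8  ⇒  r_B = 8 − 6 = 2

rB=2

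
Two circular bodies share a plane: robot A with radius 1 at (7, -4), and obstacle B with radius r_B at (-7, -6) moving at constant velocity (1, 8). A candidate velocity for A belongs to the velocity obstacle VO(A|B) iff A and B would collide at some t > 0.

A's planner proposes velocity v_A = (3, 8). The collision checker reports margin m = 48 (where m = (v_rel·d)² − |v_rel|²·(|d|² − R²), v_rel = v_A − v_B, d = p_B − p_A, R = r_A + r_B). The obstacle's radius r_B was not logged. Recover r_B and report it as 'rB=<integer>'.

m = 48
d = (-14, -2);  v_rel = (2, 0),  |v_rel|² = 4
v_rel×d = (2)·(-2) − (0)·(-14) = -4
since m = R²·4 − (-4)²:  R² = (16 + 48) / 4 = 16
R = √16 = 4  ⇒  r_B = 4 − 1 = 3

rB=3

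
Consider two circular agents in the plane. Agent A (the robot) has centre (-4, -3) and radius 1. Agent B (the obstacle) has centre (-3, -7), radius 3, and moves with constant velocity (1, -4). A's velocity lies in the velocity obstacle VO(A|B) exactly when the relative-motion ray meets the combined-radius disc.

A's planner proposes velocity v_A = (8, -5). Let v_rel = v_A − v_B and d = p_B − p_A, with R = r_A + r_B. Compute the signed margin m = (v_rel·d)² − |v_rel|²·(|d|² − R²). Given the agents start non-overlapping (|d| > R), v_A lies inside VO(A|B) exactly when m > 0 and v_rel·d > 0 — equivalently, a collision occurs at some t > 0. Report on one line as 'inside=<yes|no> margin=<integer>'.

d = (1, -4),  |d|² = 17;  R = 1+3 = 4,  c = 17−4² = 1
v_rel = (7, -1),  |v_rel|² = 50;  v_rel·d = (7)·(1) + (-1)·(-4) = 11
50·t² − 22·t + 1 = 0  ⇒  m = 11² − 50·1 = 71
m = 71 > 0,  v_rel·d = 11 > 0  ⇒  inside

inside=yes margin=71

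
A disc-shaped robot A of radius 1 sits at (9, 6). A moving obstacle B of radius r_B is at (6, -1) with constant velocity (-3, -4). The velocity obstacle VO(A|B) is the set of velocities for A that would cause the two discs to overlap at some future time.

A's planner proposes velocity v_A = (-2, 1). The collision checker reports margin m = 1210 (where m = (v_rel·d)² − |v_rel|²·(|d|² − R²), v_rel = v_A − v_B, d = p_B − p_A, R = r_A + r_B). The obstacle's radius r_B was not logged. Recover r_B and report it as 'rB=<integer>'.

m = 1210
d = (-3, -7);  v_rel = (1, 5),  |v_rel|² = 26
v_rel×d = (1)·(-7) − (5)·(-3) = 8
since m = R²·26 − 8²:  R² = (64 + 1210) / 26 = 49
R = √49 = 7  ⇒  r_B = 7 − 1 = 6

rB=6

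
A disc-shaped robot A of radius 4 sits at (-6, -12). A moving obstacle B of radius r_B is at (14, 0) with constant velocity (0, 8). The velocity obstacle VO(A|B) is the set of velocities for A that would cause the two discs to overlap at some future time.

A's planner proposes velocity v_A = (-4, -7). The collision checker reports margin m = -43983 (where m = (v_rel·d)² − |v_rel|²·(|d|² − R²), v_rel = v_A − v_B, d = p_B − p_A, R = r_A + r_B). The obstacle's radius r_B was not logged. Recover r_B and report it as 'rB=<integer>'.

m = -43983
d = (20, 12);  v_rel = (-4, -15),  |v_rel|² = 241
v_rel×d = (-4)·(12) − (-15)·(20) = 252
since m = R²·241 − 252²:  R² = (63504 + -43983) / 241 = 81
R = √81 = 9  ⇒  r_B = 9 − 4 = 5

rB=5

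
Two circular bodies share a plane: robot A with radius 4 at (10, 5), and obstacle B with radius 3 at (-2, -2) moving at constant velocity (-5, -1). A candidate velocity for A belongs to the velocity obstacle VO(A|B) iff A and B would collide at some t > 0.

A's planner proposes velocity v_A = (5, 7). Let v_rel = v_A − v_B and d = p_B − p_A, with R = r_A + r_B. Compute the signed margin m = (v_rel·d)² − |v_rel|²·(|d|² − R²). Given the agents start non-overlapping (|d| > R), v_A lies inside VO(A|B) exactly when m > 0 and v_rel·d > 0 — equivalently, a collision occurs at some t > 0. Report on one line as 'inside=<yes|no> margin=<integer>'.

d = (-12, -7),  |d|² = 193;  R = 4+3 = 7,  c = 193−7² = 144
v_rel = (10, 8),  |v_rel|² = 164;  v_rel·d = (10)·(-12) + (8)·(-7) = -176
164·t² + 352·t + 144 = 0  ⇒  m = (-176)² − 164·144 = 7360
m = 7360 > 0,  v_rel·d = -176 < 0  ⇒  outside

inside=no margin=7360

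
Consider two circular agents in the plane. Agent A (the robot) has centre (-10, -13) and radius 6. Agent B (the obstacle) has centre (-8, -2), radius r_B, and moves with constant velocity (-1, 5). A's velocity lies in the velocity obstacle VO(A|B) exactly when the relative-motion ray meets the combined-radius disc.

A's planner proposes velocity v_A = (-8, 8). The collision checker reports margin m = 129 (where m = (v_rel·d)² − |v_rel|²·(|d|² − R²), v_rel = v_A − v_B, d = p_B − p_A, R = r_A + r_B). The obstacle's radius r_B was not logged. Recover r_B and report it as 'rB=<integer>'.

m = 129
d = (2, 11);  v_rel = (-7, 3),  |v_rel|² = 58
v_rel×d = (-7)·(11) − (3)·(2) = -83
since m = R²·58 − (-83)²:  R² = (6889 + 129) / 58 = 121
R = √121 = 11  ⇒  r_B = 11 − 6 = 5

rB=5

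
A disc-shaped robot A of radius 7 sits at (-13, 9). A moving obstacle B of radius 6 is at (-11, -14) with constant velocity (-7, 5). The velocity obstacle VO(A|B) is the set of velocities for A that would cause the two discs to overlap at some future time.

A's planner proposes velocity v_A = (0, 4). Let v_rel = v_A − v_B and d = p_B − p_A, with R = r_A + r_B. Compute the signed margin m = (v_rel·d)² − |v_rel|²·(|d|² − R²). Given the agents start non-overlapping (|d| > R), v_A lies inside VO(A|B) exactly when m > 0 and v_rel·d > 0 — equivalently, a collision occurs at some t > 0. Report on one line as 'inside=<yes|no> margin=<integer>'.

d = (2, -23),  |d|² = 533;  R = 7+6 = 13,  c = 533−13² = 364
v_rel = (7, -1),  |v_rel|² = 50;  v_rel·d = (7)·(2) + (-1)·(-23) = 37
50·t² − 74·t + 364 = 0  ⇒  m = 37² − 50·364 = -16831
m = -16831 < 0,  v_rel·d = 37 > 0  ⇒  outside

inside=no margin=-16831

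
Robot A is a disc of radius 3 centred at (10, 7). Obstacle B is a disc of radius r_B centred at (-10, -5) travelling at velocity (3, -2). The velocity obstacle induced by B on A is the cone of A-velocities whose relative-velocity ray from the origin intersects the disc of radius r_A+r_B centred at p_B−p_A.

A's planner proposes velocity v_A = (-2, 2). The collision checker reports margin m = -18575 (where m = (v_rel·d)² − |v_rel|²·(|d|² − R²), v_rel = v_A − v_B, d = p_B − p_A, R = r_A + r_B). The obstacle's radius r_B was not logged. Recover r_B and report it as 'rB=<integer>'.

m = -18575
d = (-20, -12);  v_rel = (-5, 4),  |v_rel|² = 41
v_rel×d = (-5)·(-12) − (4)·(-20) = 140
since m = R²·41 − 140²:  R² = (19600 + -18575) / 41 = 25
R = √25 = 5  ⇒  r_B = 5 − 3 = 2

rB=2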